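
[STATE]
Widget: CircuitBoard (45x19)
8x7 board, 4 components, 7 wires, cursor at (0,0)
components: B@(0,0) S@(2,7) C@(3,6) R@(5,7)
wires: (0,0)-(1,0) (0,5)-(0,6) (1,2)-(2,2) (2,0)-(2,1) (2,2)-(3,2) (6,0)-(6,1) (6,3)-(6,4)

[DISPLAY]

   0 1 2 3 4 5 6 7                           
0  [B]                  · ─ ·                
    │                                        
1   ·       ·                                
            │                                
2   · ─ ·   ·                   S            
            │                                
3           ·               C                
                                             
4                                            
                                             
5                               R            
                                             
6   · ─ ·       · ─ ·                        
Cursor: (0,0)                                
                                             
                                             
                                             
                                             


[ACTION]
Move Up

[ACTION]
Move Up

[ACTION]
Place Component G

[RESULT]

   0 1 2 3 4 5 6 7                           
0  [G]                  · ─ ·                
    │                                        
1   ·       ·                                
            │                                
2   · ─ ·   ·                   S            
            │                                
3           ·               C                
                                             
4                                            
                                             
5                               R            
                                             
6   · ─ ·       · ─ ·                        
Cursor: (0,0)                                
                                             
                                             
                                             
                                             


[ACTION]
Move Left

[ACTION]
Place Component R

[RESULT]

   0 1 2 3 4 5 6 7                           
0  [R]                  · ─ ·                
    │                                        
1   ·       ·                                
            │                                
2   · ─ ·   ·                   S            
            │                                
3           ·               C                
                                             
4                                            
                                             
5                               R            
                                             
6   · ─ ·       · ─ ·                        
Cursor: (0,0)                                
                                             
                                             
                                             
                                             


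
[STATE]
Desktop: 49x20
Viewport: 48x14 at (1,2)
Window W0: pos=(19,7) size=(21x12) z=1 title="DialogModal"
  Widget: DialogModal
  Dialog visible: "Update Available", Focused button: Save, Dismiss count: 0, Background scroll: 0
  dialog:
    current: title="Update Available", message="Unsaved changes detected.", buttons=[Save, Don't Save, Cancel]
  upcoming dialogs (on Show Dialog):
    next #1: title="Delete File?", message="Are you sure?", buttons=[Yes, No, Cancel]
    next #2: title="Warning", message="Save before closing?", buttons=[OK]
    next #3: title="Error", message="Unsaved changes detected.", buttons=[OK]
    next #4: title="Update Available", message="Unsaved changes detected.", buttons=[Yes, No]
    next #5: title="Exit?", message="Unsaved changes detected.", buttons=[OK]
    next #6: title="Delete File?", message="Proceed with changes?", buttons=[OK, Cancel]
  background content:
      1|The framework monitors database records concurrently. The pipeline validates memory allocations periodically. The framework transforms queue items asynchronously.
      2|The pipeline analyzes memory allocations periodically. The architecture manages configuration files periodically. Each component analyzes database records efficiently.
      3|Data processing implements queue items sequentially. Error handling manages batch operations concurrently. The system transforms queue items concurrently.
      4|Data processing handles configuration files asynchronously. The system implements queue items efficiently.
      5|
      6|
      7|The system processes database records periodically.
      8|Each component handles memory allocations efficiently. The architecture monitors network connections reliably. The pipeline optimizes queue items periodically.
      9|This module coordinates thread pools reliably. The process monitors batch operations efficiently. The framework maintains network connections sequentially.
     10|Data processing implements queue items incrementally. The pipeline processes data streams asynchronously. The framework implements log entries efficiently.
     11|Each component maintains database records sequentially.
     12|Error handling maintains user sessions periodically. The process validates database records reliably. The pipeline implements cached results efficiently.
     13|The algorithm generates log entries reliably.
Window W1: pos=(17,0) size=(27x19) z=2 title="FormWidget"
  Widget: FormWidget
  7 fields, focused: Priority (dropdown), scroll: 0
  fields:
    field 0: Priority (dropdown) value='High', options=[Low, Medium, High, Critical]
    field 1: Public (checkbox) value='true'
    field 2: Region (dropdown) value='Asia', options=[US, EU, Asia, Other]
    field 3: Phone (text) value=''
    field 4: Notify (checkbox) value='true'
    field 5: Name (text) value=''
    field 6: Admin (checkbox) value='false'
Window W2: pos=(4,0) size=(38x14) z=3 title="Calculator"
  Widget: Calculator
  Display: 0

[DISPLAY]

   ┠────────────────────────────────────┨─┨     
   ┃                                   0┃]┃     
   ┃┌───┬───┬───┬───┐                   ┃ ┃     
   ┃│ 7 │ 8 │ 9 │ ÷ │                   ┃]┃     
   ┃├───┼───┼───┼───┤                   ┃]┃     
   ┃│ 4 │ 5 │ 6 │ × │                   ┃ ┃     
   ┃├───┼───┼───┼───┤                   ┃]┃     
   ┃│ 1 │ 2 │ 3 │ - │                   ┃ ┃     
   ┃├───┼───┼───┼───┤                   ┃ ┃     
   ┃│ 0 │ . │ = │ + │                   ┃ ┃     
   ┃└───┴───┴───┴───┘                   ┃ ┃     
   ┗━━━━━━━━━━━━━━━━━━━━━━━━━━━━━━━━━━━━┛ ┃     
                ┃                         ┃     
                ┃                         ┃     


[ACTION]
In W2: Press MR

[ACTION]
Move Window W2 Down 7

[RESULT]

                ┠─────────────────────────┨     
                ┃> Priority:   [High    ▼]┃     
                ┃  Public:     [x]        ┃     
                ┃  Region:     [Asia    ▼]┃     
   ┏━━━━━━━━━━━━━━━━━━━━━━━━━━━━━━━━━━━━┓]┃     
   ┃ Calculator                         ┃ ┃     
   ┠────────────────────────────────────┨]┃     
   ┃                                   0┃ ┃     
   ┃┌───┬───┬───┬───┐                   ┃ ┃     
   ┃│ 7 │ 8 │ 9 │ ÷ │                   ┃ ┃     
   ┃├───┼───┼───┼───┤                   ┃ ┃     
   ┃│ 4 │ 5 │ 6 │ × │                   ┃ ┃     
   ┃├───┼───┼───┼───┤                   ┃ ┃     
   ┃│ 1 │ 2 │ 3 │ - │                   ┃ ┃     


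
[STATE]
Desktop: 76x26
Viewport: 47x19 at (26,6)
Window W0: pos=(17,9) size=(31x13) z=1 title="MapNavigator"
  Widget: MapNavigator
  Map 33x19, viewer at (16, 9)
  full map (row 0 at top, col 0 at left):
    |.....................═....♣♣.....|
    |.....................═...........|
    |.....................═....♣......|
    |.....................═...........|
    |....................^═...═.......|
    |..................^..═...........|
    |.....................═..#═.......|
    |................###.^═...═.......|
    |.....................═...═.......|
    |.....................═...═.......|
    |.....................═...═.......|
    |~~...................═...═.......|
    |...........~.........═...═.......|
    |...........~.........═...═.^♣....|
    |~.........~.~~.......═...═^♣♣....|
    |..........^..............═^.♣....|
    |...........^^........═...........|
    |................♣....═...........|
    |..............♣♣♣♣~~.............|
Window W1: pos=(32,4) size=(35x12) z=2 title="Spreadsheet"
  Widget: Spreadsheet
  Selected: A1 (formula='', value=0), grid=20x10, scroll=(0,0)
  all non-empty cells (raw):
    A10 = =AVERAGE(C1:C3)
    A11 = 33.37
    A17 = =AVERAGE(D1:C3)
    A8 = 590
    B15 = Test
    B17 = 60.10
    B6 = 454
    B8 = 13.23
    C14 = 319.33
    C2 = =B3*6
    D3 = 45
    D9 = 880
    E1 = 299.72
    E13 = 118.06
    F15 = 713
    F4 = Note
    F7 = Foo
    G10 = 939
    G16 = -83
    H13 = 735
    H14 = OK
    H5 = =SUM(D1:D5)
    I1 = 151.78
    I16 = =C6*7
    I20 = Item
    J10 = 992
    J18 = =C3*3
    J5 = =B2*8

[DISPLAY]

      ┠─────────────────────────────────┨      
      ┃A1:                              ┃      
      ┃       A       B       C       D ┃      
━━━━━━┃---------------------------------┃      
gator ┃  1      [0]       0       0     ┃      
──────┃  2        0       0       0     ┃      
......┃  3        0       0       0     ┃      
......┃  4        0       0       0     ┃      
......┃  5        0       0       0     ┃      
......┗━━━━━━━━━━━━━━━━━━━━━━━━━━━━━━━━━┛      
......@....═...═.....┃                         
...........═...═.....┃                         
...........═...═.....┃                         
.~.........═...═.....┃                         
.~.........═...═.^♣..┃                         
━━━━━━━━━━━━━━━━━━━━━┛                         
                                               
                                               
                                               


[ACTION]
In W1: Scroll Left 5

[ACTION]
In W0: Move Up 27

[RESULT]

      ┠─────────────────────────────────┨      
      ┃A1:                              ┃      
      ┃       A       B       C       D ┃      
━━━━━━┃---------------------------------┃      
gator ┃  1      [0]       0       0     ┃      
──────┃  2        0       0       0     ┃      
      ┃  3        0       0       0     ┃      
      ┃  4        0       0       0     ┃      
      ┃  5        0       0       0     ┃      
      ┗━━━━━━━━━━━━━━━━━━━━━━━━━━━━━━━━━┛      
......@....═....♣♣...┃                         
...........═.........┃                         
...........═....♣....┃                         
...........═.........┃                         
..........^═...═.....┃                         
━━━━━━━━━━━━━━━━━━━━━┛                         
                                               
                                               
                                               


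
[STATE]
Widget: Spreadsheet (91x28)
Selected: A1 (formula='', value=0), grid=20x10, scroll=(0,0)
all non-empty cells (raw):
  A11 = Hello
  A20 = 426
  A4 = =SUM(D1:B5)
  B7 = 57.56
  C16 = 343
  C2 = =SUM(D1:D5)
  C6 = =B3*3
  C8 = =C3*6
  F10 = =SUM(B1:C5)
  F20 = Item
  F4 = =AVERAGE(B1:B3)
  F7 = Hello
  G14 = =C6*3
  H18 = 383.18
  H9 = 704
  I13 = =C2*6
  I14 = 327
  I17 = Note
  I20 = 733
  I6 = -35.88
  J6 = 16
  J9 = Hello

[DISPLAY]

A1:                                                                                        
       A       B       C       D       E       F       G       H       I       J           
-------------------------------------------------------------------------------------------
  1      [0]       0       0       0       0       0       0       0       0       0       
  2        0       0       0       0       0       0       0       0       0       0       
  3        0       0       0       0       0       0       0       0       0       0       
  4        0       0       0       0       0       0       0       0       0       0       
  5        0       0       0       0       0       0       0       0       0       0       
  6        0       0       0       0       0       0       0       0  -35.88      16       
  7        0   57.56       0       0       0Hello          0       0       0       0       
  8        0       0       0       0       0       0       0       0       0       0       
  9        0       0       0       0       0       0       0     704       0Hello          
 10        0       0       0       0       0       0       0       0       0       0       
 11 Hello          0       0       0       0       0       0       0       0       0       
 12        0       0       0       0       0       0       0       0       0       0       
 13        0       0       0       0       0       0       0       0       0       0       
 14        0       0       0       0       0       0       0       0     327       0       
 15        0       0       0       0       0       0       0       0       0       0       
 16        0       0     343       0       0       0       0       0       0       0       
 17        0       0       0       0       0       0       0       0Note           0       
 18        0       0       0       0       0       0       0  383.18       0       0       
 19        0       0       0       0       0       0       0       0       0       0       
 20      426       0       0       0       0Item           0       0     733       0       
                                                                                           
                                                                                           
                                                                                           
                                                                                           
                                                                                           


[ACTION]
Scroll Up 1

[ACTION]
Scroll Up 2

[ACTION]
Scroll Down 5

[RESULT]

A1:                                                                                        
       A       B       C       D       E       F       G       H       I       J           
-------------------------------------------------------------------------------------------
  6        0       0       0       0       0       0       0       0  -35.88      16       
  7        0   57.56       0       0       0Hello          0       0       0       0       
  8        0       0       0       0       0       0       0       0       0       0       
  9        0       0       0       0       0       0       0     704       0Hello          
 10        0       0       0       0       0       0       0       0       0       0       
 11 Hello          0       0       0       0       0       0       0       0       0       
 12        0       0       0       0       0       0       0       0       0       0       
 13        0       0       0       0       0       0       0       0       0       0       
 14        0       0       0       0       0       0       0       0     327       0       
 15        0       0       0       0       0       0       0       0       0       0       
 16        0       0     343       0       0       0       0       0       0       0       
 17        0       0       0       0       0       0       0       0Note           0       
 18        0       0       0       0       0       0       0  383.18       0       0       
 19        0       0       0       0       0       0       0       0       0       0       
 20      426       0       0       0       0Item           0       0     733       0       
                                                                                           
                                                                                           
                                                                                           
                                                                                           
                                                                                           
                                                                                           
                                                                                           
                                                                                           
                                                                                           
                                                                                           


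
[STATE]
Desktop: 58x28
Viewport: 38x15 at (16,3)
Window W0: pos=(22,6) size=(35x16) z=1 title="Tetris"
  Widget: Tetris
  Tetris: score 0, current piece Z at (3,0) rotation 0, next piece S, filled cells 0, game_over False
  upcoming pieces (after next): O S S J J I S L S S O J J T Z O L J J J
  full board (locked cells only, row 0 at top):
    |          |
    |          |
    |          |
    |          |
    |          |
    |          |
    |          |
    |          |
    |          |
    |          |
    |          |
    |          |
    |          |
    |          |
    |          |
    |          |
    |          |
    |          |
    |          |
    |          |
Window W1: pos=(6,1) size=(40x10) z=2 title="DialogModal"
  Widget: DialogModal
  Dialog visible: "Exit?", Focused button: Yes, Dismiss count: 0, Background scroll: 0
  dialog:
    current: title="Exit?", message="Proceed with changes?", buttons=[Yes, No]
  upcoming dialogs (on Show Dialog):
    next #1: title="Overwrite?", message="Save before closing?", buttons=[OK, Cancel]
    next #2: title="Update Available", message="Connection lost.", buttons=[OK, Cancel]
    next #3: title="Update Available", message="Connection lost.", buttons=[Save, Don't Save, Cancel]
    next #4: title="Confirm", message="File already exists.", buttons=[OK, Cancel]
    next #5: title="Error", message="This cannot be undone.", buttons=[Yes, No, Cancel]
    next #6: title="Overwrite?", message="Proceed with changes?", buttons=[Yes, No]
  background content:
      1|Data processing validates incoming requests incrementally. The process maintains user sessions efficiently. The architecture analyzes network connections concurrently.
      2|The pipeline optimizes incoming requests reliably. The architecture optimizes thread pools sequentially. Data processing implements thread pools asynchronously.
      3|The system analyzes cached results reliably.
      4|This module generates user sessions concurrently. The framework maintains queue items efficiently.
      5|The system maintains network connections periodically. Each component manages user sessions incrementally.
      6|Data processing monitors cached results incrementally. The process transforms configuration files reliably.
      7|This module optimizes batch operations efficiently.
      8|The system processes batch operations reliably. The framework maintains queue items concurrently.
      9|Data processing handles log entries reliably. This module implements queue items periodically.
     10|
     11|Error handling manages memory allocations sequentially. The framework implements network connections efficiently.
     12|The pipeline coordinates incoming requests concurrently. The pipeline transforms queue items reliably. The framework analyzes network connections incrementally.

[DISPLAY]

─────────────────────────────┨        
─────────────────────┐ing req┃        
       Exit?         │ reques┃        
roceed with changes? │lts rel┃━━━━━━━━
     [Yes]  No       │ions co┃        
─────────────────────┘nnectio┃────────
essing monitors cached result┃        
━━━━━━━━━━━━━━━━━━━━━━━━━━━━━┛        
      ┃          │░░                  
      ┃          │                    
      ┃          │                    
      ┃          │                    
      ┃          │Score:              
      ┃          │0                   
      ┃          │                    


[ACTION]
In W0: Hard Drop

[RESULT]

─────────────────────────────┨        
─────────────────────┐ing req┃        
       Exit?         │ reques┃        
roceed with changes? │lts rel┃━━━━━━━━
     [Yes]  No       │ions co┃        
─────────────────────┘nnectio┃────────
essing monitors cached result┃        
━━━━━━━━━━━━━━━━━━━━━━━━━━━━━┛        
      ┃          │▓▓                  
      ┃          │                    
      ┃          │                    
      ┃          │                    
      ┃          │Score:              
      ┃          │0                   
      ┃          │                    


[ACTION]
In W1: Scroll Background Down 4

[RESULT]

─────────────────────────────┨        
─────────────────────┐nnectio┃        
       Exit?         │ result┃        
roceed with changes? │rations┃━━━━━━━━
     [Yes]  No       │ations ┃        
─────────────────────┘ries re┃────────
                             ┃        
━━━━━━━━━━━━━━━━━━━━━━━━━━━━━┛        
      ┃          │▓▓                  
      ┃          │                    
      ┃          │                    
      ┃          │                    
      ┃          │Score:              
      ┃          │0                   
      ┃          │                    


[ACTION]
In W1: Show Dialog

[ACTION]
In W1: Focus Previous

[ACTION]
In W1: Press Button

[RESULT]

─────────────────────────────┨        
m maintains network connectio┃        
essing monitors cached result┃        
le optimizes batch operations┃━━━━━━━━
m processes batch operations ┃        
essing handles log entries re┃────────
                             ┃        
━━━━━━━━━━━━━━━━━━━━━━━━━━━━━┛        
      ┃          │▓▓                  
      ┃          │                    
      ┃          │                    
      ┃          │                    
      ┃          │Score:              
      ┃          │0                   
      ┃          │                    


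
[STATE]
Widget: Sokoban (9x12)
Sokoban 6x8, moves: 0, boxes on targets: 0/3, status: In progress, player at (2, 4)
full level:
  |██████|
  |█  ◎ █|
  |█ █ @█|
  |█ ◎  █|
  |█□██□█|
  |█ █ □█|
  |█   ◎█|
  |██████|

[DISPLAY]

██████   
█  ◎ █   
█ █ @█   
█ ◎  █   
█□██□█   
█ █ □█   
█   ◎█   
██████   
Moves: 0 
         
         
         


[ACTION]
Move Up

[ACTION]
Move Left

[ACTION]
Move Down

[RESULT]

██████   
█  ◎ █   
█ █@ █   
█ ◎  █   
█□██□█   
█ █ □█   
█   ◎█   
██████   
Moves: 3 
         
         
         


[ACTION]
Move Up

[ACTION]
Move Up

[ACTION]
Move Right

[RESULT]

██████   
█  ◎@█   
█ █  █   
█ ◎  █   
█□██□█   
█ █ □█   
█   ◎█   
██████   
Moves: 5 
         
         
         


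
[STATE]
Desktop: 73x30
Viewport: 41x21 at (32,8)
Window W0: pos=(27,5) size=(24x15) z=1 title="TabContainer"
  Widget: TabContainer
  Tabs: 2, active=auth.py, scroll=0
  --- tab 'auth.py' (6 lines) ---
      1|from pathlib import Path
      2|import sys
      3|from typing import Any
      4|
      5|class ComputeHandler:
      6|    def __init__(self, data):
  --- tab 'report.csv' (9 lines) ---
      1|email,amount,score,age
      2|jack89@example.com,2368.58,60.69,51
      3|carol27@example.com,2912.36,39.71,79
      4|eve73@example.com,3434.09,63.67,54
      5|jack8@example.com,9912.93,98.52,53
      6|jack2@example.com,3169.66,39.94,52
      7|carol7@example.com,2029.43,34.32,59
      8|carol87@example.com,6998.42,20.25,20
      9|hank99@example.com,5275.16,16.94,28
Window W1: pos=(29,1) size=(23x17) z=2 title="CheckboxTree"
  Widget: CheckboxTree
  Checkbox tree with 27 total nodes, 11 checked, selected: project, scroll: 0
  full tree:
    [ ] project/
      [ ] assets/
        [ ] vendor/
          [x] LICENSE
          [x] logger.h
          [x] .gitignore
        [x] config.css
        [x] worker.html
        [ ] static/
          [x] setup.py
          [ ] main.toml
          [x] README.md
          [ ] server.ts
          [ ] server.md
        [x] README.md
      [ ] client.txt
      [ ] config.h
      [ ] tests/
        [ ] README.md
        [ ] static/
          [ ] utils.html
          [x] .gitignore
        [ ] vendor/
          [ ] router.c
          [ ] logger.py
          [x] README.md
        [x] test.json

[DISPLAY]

     [x] logger.h  ┃                     
     [x] .gitignore┃                     
   [x] config.css  ┃                     
   [x] worker.html ┃                     
   [-] static/     ┃                     
     [x] setup.py  ┃                     
     [ ] main.toml ┃                     
     [x] README.md ┃                     
     [ ] server.ts ┃                     
━━━━━━━━━━━━━━━━━━━┛                     
                  ┃                      
━━━━━━━━━━━━━━━━━━┛                      
                                         
                                         
                                         
                                         
                                         
                                         
                                         
                                         
                                         


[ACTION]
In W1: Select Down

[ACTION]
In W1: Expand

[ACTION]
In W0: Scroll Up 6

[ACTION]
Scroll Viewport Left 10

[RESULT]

     ┃[┃       [x] logger.h  ┃           
     ┃─┃       [x] .gitignore┃           
     ┃f┃     [x] config.css  ┃           
     ┃i┃     [x] worker.html ┃           
     ┃f┃     [-] static/     ┃           
     ┃ ┃       [x] setup.py  ┃           
     ┃c┃       [ ] main.toml ┃           
     ┃ ┃       [x] README.md ┃           
     ┃ ┃       [ ] server.ts ┃           
     ┃ ┗━━━━━━━━━━━━━━━━━━━━━┛           
     ┃                      ┃            
     ┗━━━━━━━━━━━━━━━━━━━━━━┛            
                                         
                                         
                                         
                                         
                                         
                                         
                                         
                                         
                                         


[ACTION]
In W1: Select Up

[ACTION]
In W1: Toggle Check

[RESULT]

     ┃[┃       [x] logger.h  ┃           
     ┃─┃       [x] .gitignore┃           
     ┃f┃     [x] config.css  ┃           
     ┃i┃     [x] worker.html ┃           
     ┃f┃     [x] static/     ┃           
     ┃ ┃       [x] setup.py  ┃           
     ┃c┃       [x] main.toml ┃           
     ┃ ┃       [x] README.md ┃           
     ┃ ┃       [x] server.ts ┃           
     ┃ ┗━━━━━━━━━━━━━━━━━━━━━┛           
     ┃                      ┃            
     ┗━━━━━━━━━━━━━━━━━━━━━━┛            
                                         
                                         
                                         
                                         
                                         
                                         
                                         
                                         
                                         


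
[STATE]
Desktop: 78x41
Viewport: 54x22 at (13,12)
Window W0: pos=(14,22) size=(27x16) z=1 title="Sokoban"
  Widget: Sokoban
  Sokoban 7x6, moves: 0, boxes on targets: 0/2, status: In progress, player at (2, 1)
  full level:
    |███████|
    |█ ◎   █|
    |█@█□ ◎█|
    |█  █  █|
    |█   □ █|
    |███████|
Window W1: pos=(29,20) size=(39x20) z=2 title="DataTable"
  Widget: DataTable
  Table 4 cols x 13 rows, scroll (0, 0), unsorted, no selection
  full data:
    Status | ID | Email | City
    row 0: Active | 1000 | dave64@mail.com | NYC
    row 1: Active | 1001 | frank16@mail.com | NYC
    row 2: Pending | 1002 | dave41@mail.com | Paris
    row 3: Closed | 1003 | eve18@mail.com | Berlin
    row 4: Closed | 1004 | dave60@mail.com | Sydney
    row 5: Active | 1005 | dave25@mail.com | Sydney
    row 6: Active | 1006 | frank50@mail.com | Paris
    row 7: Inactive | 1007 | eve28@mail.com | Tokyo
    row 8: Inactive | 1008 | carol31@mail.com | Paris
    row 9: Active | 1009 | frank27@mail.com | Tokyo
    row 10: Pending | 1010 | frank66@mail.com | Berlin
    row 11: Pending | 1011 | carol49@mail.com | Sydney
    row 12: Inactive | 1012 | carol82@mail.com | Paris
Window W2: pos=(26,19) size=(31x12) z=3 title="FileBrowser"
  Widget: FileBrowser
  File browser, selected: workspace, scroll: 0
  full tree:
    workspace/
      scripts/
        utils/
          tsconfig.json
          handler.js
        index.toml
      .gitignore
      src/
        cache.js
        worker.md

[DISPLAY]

                                                      
                                                      
                                                      
                                                      
                                                      
                                                      
                                                      
             ┏━━━━━━━━━━━━━━━━━━━━━━━━━━━━━┓          
             ┃ FileBrowser                 ┃━━━━━━━━━━
             ┠─────────────────────────────┨          
 ┏━━━━━━━━━━━┃> [-] workspace/             ┃──────────
 ┃ Sokoban   ┃    [+] scripts/             ┃   │City  
 ┠───────────┃    .gitignore               ┃───┼──────
 ┃███████    ┃    [+] src/                 ┃om │NYC   
 ┃█ ◎   █    ┃                             ┃com│NYC   
 ┃█@█□ ◎█    ┃                             ┃om │Paris 
 ┃█  █  █    ┃                             ┃m  │Berlin
 ┃█   □ █    ┃                             ┃om │Sydney
 ┃███████    ┗━━━━━━━━━━━━━━━━━━━━━━━━━━━━━┛om │Sydney
 ┃Moves: 0  0/2 ┃Active  │1006│frank50@mail.com│Paris 
 ┃              ┃Inactive│1007│eve28@mail.com  │Tokyo 
 ┃              ┃Inactive│1008│carol31@mail.com│Paris 


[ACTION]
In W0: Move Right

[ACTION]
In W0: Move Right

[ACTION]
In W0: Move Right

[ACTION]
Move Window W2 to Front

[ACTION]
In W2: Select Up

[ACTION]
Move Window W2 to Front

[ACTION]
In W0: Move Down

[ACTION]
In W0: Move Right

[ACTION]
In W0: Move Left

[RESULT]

                                                      
                                                      
                                                      
                                                      
                                                      
                                                      
                                                      
             ┏━━━━━━━━━━━━━━━━━━━━━━━━━━━━━┓          
             ┃ FileBrowser                 ┃━━━━━━━━━━
             ┠─────────────────────────────┨          
 ┏━━━━━━━━━━━┃> [-] workspace/             ┃──────────
 ┃ Sokoban   ┃    [+] scripts/             ┃   │City  
 ┠───────────┃    .gitignore               ┃───┼──────
 ┃███████    ┃    [+] src/                 ┃om │NYC   
 ┃█ ◎   █    ┃                             ┃com│NYC   
 ┃█ █□ ◎█    ┃                             ┃om │Paris 
 ┃█@ █  █    ┃                             ┃m  │Berlin
 ┃█   □ █    ┃                             ┃om │Sydney
 ┃███████    ┗━━━━━━━━━━━━━━━━━━━━━━━━━━━━━┛om │Sydney
 ┃Moves: 3  0/2 ┃Active  │1006│frank50@mail.com│Paris 
 ┃              ┃Inactive│1007│eve28@mail.com  │Tokyo 
 ┃              ┃Inactive│1008│carol31@mail.com│Paris 


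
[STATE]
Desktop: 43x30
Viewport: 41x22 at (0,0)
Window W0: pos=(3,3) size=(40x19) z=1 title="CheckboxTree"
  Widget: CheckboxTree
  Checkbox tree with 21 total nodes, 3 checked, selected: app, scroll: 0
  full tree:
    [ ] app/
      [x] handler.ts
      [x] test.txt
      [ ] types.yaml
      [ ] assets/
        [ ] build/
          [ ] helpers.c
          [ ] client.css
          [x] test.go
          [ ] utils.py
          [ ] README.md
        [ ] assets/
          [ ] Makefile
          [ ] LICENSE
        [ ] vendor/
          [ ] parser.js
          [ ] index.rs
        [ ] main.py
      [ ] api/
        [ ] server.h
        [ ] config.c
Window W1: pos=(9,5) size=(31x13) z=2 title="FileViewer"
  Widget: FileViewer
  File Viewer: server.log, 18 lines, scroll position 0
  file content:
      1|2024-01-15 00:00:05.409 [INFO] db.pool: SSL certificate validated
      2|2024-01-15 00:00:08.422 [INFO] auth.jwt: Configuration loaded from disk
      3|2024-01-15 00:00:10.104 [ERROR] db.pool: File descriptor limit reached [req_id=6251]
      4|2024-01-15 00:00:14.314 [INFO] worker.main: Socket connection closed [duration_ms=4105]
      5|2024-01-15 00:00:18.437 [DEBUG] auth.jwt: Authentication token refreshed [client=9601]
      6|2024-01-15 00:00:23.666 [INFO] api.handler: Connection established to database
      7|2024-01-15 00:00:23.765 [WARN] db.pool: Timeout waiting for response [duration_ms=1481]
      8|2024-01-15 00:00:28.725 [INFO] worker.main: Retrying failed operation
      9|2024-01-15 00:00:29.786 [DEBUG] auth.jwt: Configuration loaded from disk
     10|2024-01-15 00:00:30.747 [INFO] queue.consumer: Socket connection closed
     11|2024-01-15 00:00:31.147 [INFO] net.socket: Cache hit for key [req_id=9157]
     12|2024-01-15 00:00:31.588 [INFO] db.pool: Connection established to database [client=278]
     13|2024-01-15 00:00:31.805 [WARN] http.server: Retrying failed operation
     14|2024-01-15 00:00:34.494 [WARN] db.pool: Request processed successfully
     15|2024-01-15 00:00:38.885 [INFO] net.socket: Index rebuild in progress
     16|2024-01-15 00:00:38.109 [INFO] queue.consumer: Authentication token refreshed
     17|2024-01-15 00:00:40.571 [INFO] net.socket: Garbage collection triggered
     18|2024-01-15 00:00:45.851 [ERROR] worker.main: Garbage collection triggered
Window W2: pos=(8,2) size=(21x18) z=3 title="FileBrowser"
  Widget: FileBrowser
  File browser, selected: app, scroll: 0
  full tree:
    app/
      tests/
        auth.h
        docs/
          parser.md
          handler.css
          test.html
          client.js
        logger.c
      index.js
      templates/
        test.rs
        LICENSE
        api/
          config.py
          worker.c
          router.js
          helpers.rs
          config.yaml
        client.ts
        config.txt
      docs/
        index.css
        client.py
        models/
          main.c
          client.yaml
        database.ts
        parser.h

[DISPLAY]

                                         
                                         
        ┏━━━━━━━━━━━━━━━━━━━┓            
   ┏━━━━┃ FileBrowser       ┃━━━━━━━━━━━━
   ┃ Che┠───────────────────┨            
   ┠────┃> [-] app/         ┃━━━━━━━━━━┓─
   ┃>[-]┃    [+] tests/     ┃          ┃ 
   ┃   [┃    index.js       ┃──────────┨ 
   ┃   [┃    [+] templates/ ┃.409 [INF▲┃ 
   ┃   [┃    [+] docs/      ┃.422 [INF█┃ 
   ┃   [┃                   ┃.104 [ERR░┃ 
   ┃    ┃                   ┃.314 [INF░┃ 
   ┃    ┃                   ┃.437 [DEB░┃ 
   ┃    ┃                   ┃.666 [INF░┃ 
   ┃    ┃                   ┃.765 [WAR░┃ 
   ┃    ┃                   ┃.725 [INF░┃ 
   ┃    ┃                   ┃.786 [DEB▼┃ 
   ┃    ┃                   ┃━━━━━━━━━━┛ 
   ┃    ┃                   ┃            
   ┃    ┗━━━━━━━━━━━━━━━━━━━┛            
   ┃     [ ] vendor/                     
   ┗━━━━━━━━━━━━━━━━━━━━━━━━━━━━━━━━━━━━━


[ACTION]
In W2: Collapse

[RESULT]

                                         
                                         
        ┏━━━━━━━━━━━━━━━━━━━┓            
   ┏━━━━┃ FileBrowser       ┃━━━━━━━━━━━━
   ┃ Che┠───────────────────┨            
   ┠────┃> [+] app/         ┃━━━━━━━━━━┓─
   ┃>[-]┃                   ┃          ┃ 
   ┃   [┃                   ┃──────────┨ 
   ┃   [┃                   ┃.409 [INF▲┃ 
   ┃   [┃                   ┃.422 [INF█┃ 
   ┃   [┃                   ┃.104 [ERR░┃ 
   ┃    ┃                   ┃.314 [INF░┃ 
   ┃    ┃                   ┃.437 [DEB░┃ 
   ┃    ┃                   ┃.666 [INF░┃ 
   ┃    ┃                   ┃.765 [WAR░┃ 
   ┃    ┃                   ┃.725 [INF░┃ 
   ┃    ┃                   ┃.786 [DEB▼┃ 
   ┃    ┃                   ┃━━━━━━━━━━┛ 
   ┃    ┃                   ┃            
   ┃    ┗━━━━━━━━━━━━━━━━━━━┛            
   ┃     [ ] vendor/                     
   ┗━━━━━━━━━━━━━━━━━━━━━━━━━━━━━━━━━━━━━


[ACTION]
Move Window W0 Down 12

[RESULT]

                                         
                                         
        ┏━━━━━━━━━━━━━━━━━━━┓            
        ┃ FileBrowser       ┃            
        ┠───────────────────┨            
        ┃> [+] app/         ┃━━━━━━━━━━┓ 
        ┃                   ┃          ┃ 
        ┃                   ┃──────────┨ 
        ┃                   ┃.409 [INF▲┃ 
        ┃                   ┃.422 [INF█┃ 
        ┃                   ┃.104 [ERR░┃ 
   ┏━━━━┃                   ┃.314 [INF░┃━
   ┃ Che┃                   ┃.437 [DEB░┃ 
   ┠────┃                   ┃.666 [INF░┃─
   ┃>[-]┃                   ┃.765 [WAR░┃ 
   ┃   [┃                   ┃.725 [INF░┃ 
   ┃   [┃                   ┃.786 [DEB▼┃ 
   ┃   [┃                   ┃━━━━━━━━━━┛ 
   ┃   [┃                   ┃            
   ┃    ┗━━━━━━━━━━━━━━━━━━━┛            
   ┃       [ ] helpers.c                 
   ┃       [ ] client.css                


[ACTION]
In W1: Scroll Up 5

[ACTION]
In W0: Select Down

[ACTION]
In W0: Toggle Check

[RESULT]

                                         
                                         
        ┏━━━━━━━━━━━━━━━━━━━┓            
        ┃ FileBrowser       ┃            
        ┠───────────────────┨            
        ┃> [+] app/         ┃━━━━━━━━━━┓ 
        ┃                   ┃          ┃ 
        ┃                   ┃──────────┨ 
        ┃                   ┃.409 [INF▲┃ 
        ┃                   ┃.422 [INF█┃ 
        ┃                   ┃.104 [ERR░┃ 
   ┏━━━━┃                   ┃.314 [INF░┃━
   ┃ Che┃                   ┃.437 [DEB░┃ 
   ┠────┃                   ┃.666 [INF░┃─
   ┃ [-]┃                   ┃.765 [WAR░┃ 
   ┃>  [┃                   ┃.725 [INF░┃ 
   ┃   [┃                   ┃.786 [DEB▼┃ 
   ┃   [┃                   ┃━━━━━━━━━━┛ 
   ┃   [┃                   ┃            
   ┃    ┗━━━━━━━━━━━━━━━━━━━┛            
   ┃       [ ] helpers.c                 
   ┃       [ ] client.css                
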